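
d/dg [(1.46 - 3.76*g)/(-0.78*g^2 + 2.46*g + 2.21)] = (-2.9328*g^2 + 2.2776*g - 11.9012)/(0.6084*g^4 - 3.8376*g^3 + 2.604*g^2 + 10.8732*g + 4.8841)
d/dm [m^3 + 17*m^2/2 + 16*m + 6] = 3*m^2 + 17*m + 16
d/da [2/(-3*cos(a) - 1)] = -6*sin(a)/(3*cos(a) + 1)^2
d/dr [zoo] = 0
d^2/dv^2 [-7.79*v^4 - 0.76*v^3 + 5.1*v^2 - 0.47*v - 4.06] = -93.48*v^2 - 4.56*v + 10.2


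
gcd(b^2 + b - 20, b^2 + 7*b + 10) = b + 5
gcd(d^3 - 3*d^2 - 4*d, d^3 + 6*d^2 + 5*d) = d^2 + d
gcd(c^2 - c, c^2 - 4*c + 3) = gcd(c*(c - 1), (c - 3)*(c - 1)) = c - 1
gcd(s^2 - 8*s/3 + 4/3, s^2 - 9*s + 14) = s - 2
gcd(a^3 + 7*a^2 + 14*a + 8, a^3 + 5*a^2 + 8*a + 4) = a^2 + 3*a + 2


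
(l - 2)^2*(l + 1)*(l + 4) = l^4 + l^3 - 12*l^2 + 4*l + 16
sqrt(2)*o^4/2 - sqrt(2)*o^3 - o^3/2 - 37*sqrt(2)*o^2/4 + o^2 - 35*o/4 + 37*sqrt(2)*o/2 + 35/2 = (o - 2)*(o - 7*sqrt(2)/2)*(o + 5*sqrt(2)/2)*(sqrt(2)*o/2 + 1/2)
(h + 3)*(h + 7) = h^2 + 10*h + 21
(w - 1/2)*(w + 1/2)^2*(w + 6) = w^4 + 13*w^3/2 + 11*w^2/4 - 13*w/8 - 3/4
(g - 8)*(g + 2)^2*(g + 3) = g^4 - g^3 - 40*g^2 - 116*g - 96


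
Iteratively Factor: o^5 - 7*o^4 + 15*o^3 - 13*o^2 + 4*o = (o - 1)*(o^4 - 6*o^3 + 9*o^2 - 4*o) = o*(o - 1)*(o^3 - 6*o^2 + 9*o - 4) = o*(o - 1)^2*(o^2 - 5*o + 4) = o*(o - 4)*(o - 1)^2*(o - 1)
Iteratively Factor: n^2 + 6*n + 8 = (n + 2)*(n + 4)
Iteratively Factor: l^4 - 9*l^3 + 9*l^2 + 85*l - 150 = (l - 5)*(l^3 - 4*l^2 - 11*l + 30) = (l - 5)*(l - 2)*(l^2 - 2*l - 15) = (l - 5)*(l - 2)*(l + 3)*(l - 5)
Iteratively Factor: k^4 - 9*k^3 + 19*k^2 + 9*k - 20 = (k + 1)*(k^3 - 10*k^2 + 29*k - 20) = (k - 1)*(k + 1)*(k^2 - 9*k + 20) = (k - 5)*(k - 1)*(k + 1)*(k - 4)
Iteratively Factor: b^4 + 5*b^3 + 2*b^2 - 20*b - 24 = (b + 2)*(b^3 + 3*b^2 - 4*b - 12) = (b - 2)*(b + 2)*(b^2 + 5*b + 6) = (b - 2)*(b + 2)^2*(b + 3)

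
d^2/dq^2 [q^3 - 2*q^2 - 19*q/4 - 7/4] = 6*q - 4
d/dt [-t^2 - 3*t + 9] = -2*t - 3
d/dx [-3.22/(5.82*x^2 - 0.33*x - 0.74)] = (37.4808*x - 1.0626)/(-5.82*x^2 + 0.33*x + 0.74)^2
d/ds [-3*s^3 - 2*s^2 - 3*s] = -9*s^2 - 4*s - 3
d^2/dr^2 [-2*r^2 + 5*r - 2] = -4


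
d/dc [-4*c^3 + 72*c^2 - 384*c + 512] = -12*c^2 + 144*c - 384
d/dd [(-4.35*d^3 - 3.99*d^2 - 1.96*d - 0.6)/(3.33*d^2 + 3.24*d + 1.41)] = (-14.4855*d^4 - 28.188*d^3 - 24.8013*d^2 - 7.2558*d - 0.8196)/(11.0889*d^4 + 21.5784*d^3 + 19.8882*d^2 + 9.1368*d + 1.9881)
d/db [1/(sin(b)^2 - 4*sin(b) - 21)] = 2*(2 - sin(b))*cos(b)/((sin(b) - 7)^2*(sin(b) + 3)^2)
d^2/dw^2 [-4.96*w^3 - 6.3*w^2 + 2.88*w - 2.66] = -29.76*w - 12.6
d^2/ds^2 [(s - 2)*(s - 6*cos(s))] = 2*(3*s - 6)*cos(s) + 12*sin(s) + 2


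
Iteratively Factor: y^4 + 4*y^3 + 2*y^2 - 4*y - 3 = (y + 1)*(y^3 + 3*y^2 - y - 3) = (y + 1)^2*(y^2 + 2*y - 3) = (y - 1)*(y + 1)^2*(y + 3)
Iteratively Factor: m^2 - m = (m)*(m - 1)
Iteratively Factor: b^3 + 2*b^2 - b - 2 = (b - 1)*(b^2 + 3*b + 2) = (b - 1)*(b + 1)*(b + 2)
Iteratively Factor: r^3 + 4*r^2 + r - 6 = (r + 2)*(r^2 + 2*r - 3) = (r + 2)*(r + 3)*(r - 1)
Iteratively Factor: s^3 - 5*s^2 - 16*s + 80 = (s + 4)*(s^2 - 9*s + 20) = (s - 4)*(s + 4)*(s - 5)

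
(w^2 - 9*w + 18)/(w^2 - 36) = (w - 3)/(w + 6)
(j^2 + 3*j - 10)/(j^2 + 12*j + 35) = (j - 2)/(j + 7)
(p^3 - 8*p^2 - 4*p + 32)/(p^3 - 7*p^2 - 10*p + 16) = (p - 2)/(p - 1)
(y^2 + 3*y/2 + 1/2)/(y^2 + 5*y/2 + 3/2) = (2*y + 1)/(2*y + 3)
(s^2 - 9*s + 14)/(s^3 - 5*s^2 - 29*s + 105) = (s - 2)/(s^2 + 2*s - 15)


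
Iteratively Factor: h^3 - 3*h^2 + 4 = (h - 2)*(h^2 - h - 2) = (h - 2)*(h + 1)*(h - 2)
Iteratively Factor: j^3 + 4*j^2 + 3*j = (j + 1)*(j^2 + 3*j) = j*(j + 1)*(j + 3)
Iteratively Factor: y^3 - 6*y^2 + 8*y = (y)*(y^2 - 6*y + 8) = y*(y - 2)*(y - 4)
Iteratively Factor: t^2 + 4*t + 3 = (t + 1)*(t + 3)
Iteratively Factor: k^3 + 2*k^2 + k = (k + 1)*(k^2 + k) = k*(k + 1)*(k + 1)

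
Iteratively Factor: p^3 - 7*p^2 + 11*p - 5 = (p - 1)*(p^2 - 6*p + 5) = (p - 1)^2*(p - 5)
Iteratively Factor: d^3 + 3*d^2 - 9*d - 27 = (d + 3)*(d^2 - 9) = (d - 3)*(d + 3)*(d + 3)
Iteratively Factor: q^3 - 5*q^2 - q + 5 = (q + 1)*(q^2 - 6*q + 5) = (q - 5)*(q + 1)*(q - 1)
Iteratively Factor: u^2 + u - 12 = (u - 3)*(u + 4)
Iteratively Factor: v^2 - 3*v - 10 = (v - 5)*(v + 2)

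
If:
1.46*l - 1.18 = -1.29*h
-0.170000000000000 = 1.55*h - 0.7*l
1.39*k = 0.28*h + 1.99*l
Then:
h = 0.18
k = 0.96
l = 0.65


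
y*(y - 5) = y^2 - 5*y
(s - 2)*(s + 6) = s^2 + 4*s - 12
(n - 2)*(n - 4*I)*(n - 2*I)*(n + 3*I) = n^4 - 2*n^3 - 3*I*n^3 + 10*n^2 + 6*I*n^2 - 20*n - 24*I*n + 48*I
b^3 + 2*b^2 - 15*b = b*(b - 3)*(b + 5)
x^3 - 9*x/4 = x*(x - 3/2)*(x + 3/2)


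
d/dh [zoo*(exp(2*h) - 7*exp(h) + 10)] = zoo*(exp(h) + 1)*exp(h)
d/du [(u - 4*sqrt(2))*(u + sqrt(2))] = 2*u - 3*sqrt(2)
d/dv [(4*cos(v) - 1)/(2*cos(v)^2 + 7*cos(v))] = (-7*sin(v)^3/cos(v)^2 + sin(v) - 4*tan(v))/(2*cos(v) + 7)^2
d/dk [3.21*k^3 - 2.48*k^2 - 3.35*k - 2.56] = 9.63*k^2 - 4.96*k - 3.35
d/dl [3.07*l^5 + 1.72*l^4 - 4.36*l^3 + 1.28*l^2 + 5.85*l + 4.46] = 15.35*l^4 + 6.88*l^3 - 13.08*l^2 + 2.56*l + 5.85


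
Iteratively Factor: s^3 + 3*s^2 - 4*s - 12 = (s - 2)*(s^2 + 5*s + 6) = (s - 2)*(s + 2)*(s + 3)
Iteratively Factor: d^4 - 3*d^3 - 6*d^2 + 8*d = (d)*(d^3 - 3*d^2 - 6*d + 8) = d*(d - 1)*(d^2 - 2*d - 8) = d*(d - 4)*(d - 1)*(d + 2)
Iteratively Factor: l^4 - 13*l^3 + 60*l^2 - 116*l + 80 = (l - 4)*(l^3 - 9*l^2 + 24*l - 20) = (l - 4)*(l - 2)*(l^2 - 7*l + 10) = (l - 5)*(l - 4)*(l - 2)*(l - 2)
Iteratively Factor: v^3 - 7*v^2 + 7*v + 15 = (v - 5)*(v^2 - 2*v - 3) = (v - 5)*(v + 1)*(v - 3)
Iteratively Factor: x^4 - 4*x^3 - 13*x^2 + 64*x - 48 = (x - 4)*(x^3 - 13*x + 12) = (x - 4)*(x + 4)*(x^2 - 4*x + 3) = (x - 4)*(x - 1)*(x + 4)*(x - 3)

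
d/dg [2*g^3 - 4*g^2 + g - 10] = 6*g^2 - 8*g + 1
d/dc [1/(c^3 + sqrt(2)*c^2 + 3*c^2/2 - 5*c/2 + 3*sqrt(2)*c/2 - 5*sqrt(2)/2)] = 2*(-6*c^2 - 6*c - 4*sqrt(2)*c - 3*sqrt(2) + 5)/(2*c^3 + 2*sqrt(2)*c^2 + 3*c^2 - 5*c + 3*sqrt(2)*c - 5*sqrt(2))^2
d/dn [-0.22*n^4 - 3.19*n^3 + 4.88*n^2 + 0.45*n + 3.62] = -0.88*n^3 - 9.57*n^2 + 9.76*n + 0.45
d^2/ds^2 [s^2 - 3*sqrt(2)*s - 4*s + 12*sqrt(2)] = 2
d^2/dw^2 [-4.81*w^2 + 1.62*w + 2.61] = -9.62000000000000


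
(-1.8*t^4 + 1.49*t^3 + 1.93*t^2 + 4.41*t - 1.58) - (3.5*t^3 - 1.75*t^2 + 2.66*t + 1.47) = -1.8*t^4 - 2.01*t^3 + 3.68*t^2 + 1.75*t - 3.05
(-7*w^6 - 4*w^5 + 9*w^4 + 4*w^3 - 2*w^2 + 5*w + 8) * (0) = 0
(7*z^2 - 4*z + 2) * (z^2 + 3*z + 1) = 7*z^4 + 17*z^3 - 3*z^2 + 2*z + 2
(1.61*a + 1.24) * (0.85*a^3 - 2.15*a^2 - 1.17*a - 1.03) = 1.3685*a^4 - 2.4075*a^3 - 4.5497*a^2 - 3.1091*a - 1.2772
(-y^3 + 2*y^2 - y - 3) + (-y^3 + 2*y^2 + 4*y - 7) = -2*y^3 + 4*y^2 + 3*y - 10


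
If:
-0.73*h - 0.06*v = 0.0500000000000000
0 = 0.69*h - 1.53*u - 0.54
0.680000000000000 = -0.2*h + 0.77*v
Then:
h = -0.14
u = -0.42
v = 0.85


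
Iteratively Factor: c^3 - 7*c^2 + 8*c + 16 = (c - 4)*(c^2 - 3*c - 4) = (c - 4)^2*(c + 1)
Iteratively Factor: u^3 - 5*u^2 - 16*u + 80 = (u + 4)*(u^2 - 9*u + 20) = (u - 5)*(u + 4)*(u - 4)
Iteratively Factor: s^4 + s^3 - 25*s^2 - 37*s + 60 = (s - 1)*(s^3 + 2*s^2 - 23*s - 60) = (s - 5)*(s - 1)*(s^2 + 7*s + 12) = (s - 5)*(s - 1)*(s + 3)*(s + 4)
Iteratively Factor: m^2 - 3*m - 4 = (m - 4)*(m + 1)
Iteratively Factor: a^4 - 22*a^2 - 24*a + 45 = (a - 1)*(a^3 + a^2 - 21*a - 45) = (a - 5)*(a - 1)*(a^2 + 6*a + 9) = (a - 5)*(a - 1)*(a + 3)*(a + 3)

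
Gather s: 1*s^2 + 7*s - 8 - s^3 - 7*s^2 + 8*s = -s^3 - 6*s^2 + 15*s - 8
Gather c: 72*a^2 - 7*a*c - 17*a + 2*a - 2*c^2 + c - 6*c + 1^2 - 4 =72*a^2 - 15*a - 2*c^2 + c*(-7*a - 5) - 3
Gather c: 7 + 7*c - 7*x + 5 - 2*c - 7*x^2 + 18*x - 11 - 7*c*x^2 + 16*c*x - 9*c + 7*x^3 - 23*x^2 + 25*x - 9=c*(-7*x^2 + 16*x - 4) + 7*x^3 - 30*x^2 + 36*x - 8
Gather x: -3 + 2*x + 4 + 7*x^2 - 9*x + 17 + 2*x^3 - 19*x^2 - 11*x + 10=2*x^3 - 12*x^2 - 18*x + 28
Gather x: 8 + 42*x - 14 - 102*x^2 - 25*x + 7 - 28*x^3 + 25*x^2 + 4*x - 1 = -28*x^3 - 77*x^2 + 21*x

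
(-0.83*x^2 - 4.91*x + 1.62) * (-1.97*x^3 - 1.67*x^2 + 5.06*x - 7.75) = 1.6351*x^5 + 11.0588*x^4 + 0.8085*x^3 - 21.1175*x^2 + 46.2497*x - 12.555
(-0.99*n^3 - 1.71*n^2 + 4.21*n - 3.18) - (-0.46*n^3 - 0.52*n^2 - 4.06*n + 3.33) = -0.53*n^3 - 1.19*n^2 + 8.27*n - 6.51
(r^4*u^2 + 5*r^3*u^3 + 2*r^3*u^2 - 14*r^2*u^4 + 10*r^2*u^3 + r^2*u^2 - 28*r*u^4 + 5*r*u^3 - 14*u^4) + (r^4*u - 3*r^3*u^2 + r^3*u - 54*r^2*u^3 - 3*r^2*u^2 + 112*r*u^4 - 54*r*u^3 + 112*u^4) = r^4*u^2 + r^4*u + 5*r^3*u^3 - r^3*u^2 + r^3*u - 14*r^2*u^4 - 44*r^2*u^3 - 2*r^2*u^2 + 84*r*u^4 - 49*r*u^3 + 98*u^4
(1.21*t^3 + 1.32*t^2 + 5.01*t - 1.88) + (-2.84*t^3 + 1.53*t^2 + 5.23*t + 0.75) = -1.63*t^3 + 2.85*t^2 + 10.24*t - 1.13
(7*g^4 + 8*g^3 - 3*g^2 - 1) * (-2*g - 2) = -14*g^5 - 30*g^4 - 10*g^3 + 6*g^2 + 2*g + 2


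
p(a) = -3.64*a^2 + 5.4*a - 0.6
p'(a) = 5.4 - 7.28*a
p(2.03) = -4.64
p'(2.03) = -9.38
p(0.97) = 1.21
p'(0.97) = -1.66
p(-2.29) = -32.05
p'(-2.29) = 22.07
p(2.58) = -10.90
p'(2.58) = -13.38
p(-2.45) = -35.68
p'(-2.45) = 23.24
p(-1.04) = -10.15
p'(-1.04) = 12.97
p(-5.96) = -162.08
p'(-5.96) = 48.79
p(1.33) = 0.14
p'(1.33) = -4.28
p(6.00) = -99.24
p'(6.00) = -38.28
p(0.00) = -0.60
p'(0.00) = 5.40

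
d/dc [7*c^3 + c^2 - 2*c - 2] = 21*c^2 + 2*c - 2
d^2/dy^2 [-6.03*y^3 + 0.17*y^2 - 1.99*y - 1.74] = 0.34 - 36.18*y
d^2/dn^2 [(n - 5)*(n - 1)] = 2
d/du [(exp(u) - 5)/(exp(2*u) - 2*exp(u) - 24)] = (2*(1 - exp(u))*(exp(u) - 5) + exp(2*u) - 2*exp(u) - 24)*exp(u)/(-exp(2*u) + 2*exp(u) + 24)^2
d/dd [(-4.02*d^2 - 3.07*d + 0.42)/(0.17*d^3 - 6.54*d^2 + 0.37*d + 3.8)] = (0.6834*d^4 + 1.0438*d^3 - 21.7794*d^2 - 25.0584*d - 11.8214)/(0.0289*d^6 - 2.2236*d^5 + 42.8974*d^4 - 3.5476*d^3 - 49.5671*d^2 + 2.812*d + 14.44)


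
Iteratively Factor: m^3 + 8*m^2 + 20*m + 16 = (m + 2)*(m^2 + 6*m + 8) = (m + 2)^2*(m + 4)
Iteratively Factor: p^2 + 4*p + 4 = (p + 2)*(p + 2)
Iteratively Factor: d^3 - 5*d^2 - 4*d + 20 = (d + 2)*(d^2 - 7*d + 10) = (d - 2)*(d + 2)*(d - 5)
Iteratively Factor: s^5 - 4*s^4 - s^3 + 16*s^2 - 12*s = (s - 2)*(s^4 - 2*s^3 - 5*s^2 + 6*s) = (s - 2)*(s - 1)*(s^3 - s^2 - 6*s) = (s - 2)*(s - 1)*(s + 2)*(s^2 - 3*s) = s*(s - 2)*(s - 1)*(s + 2)*(s - 3)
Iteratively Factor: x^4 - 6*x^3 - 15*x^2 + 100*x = (x + 4)*(x^3 - 10*x^2 + 25*x) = (x - 5)*(x + 4)*(x^2 - 5*x) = (x - 5)^2*(x + 4)*(x)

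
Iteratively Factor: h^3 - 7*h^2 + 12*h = (h - 4)*(h^2 - 3*h) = (h - 4)*(h - 3)*(h)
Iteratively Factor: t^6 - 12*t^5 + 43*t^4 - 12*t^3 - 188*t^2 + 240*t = (t)*(t^5 - 12*t^4 + 43*t^3 - 12*t^2 - 188*t + 240) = t*(t - 5)*(t^4 - 7*t^3 + 8*t^2 + 28*t - 48) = t*(t - 5)*(t - 4)*(t^3 - 3*t^2 - 4*t + 12) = t*(t - 5)*(t - 4)*(t - 2)*(t^2 - t - 6) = t*(t - 5)*(t - 4)*(t - 3)*(t - 2)*(t + 2)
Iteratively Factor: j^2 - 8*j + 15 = (j - 3)*(j - 5)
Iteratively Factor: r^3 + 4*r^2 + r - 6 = (r + 2)*(r^2 + 2*r - 3) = (r - 1)*(r + 2)*(r + 3)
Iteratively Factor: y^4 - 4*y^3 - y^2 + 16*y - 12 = (y - 2)*(y^3 - 2*y^2 - 5*y + 6) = (y - 2)*(y + 2)*(y^2 - 4*y + 3) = (y - 2)*(y - 1)*(y + 2)*(y - 3)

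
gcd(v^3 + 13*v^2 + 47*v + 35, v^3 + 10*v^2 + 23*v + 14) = v^2 + 8*v + 7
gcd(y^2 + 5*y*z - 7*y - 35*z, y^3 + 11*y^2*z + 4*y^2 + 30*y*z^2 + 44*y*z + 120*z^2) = y + 5*z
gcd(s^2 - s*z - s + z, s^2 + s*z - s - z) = s - 1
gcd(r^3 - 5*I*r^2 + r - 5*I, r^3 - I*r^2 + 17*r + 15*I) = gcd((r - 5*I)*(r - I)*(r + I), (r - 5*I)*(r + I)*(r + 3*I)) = r^2 - 4*I*r + 5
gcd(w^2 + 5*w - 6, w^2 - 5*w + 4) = w - 1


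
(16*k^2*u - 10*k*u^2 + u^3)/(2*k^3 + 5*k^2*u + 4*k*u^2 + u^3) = u*(16*k^2 - 10*k*u + u^2)/(2*k^3 + 5*k^2*u + 4*k*u^2 + u^3)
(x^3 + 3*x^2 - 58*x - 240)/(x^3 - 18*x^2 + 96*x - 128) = (x^2 + 11*x + 30)/(x^2 - 10*x + 16)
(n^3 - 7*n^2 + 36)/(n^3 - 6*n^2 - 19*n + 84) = (n^2 - 4*n - 12)/(n^2 - 3*n - 28)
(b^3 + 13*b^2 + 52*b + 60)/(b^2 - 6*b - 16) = (b^2 + 11*b + 30)/(b - 8)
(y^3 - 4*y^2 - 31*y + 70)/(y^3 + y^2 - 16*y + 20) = (y - 7)/(y - 2)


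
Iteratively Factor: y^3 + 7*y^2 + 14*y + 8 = (y + 1)*(y^2 + 6*y + 8) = (y + 1)*(y + 4)*(y + 2)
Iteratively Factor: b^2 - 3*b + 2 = (b - 1)*(b - 2)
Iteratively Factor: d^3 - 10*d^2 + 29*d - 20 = (d - 4)*(d^2 - 6*d + 5) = (d - 4)*(d - 1)*(d - 5)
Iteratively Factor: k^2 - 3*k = (k - 3)*(k)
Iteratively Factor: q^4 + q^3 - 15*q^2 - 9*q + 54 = (q - 2)*(q^3 + 3*q^2 - 9*q - 27) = (q - 2)*(q + 3)*(q^2 - 9) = (q - 2)*(q + 3)^2*(q - 3)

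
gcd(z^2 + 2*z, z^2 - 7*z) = z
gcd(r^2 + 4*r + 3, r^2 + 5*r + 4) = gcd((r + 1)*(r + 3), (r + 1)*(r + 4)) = r + 1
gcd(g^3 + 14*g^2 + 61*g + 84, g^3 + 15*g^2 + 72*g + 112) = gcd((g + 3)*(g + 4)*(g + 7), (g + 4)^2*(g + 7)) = g^2 + 11*g + 28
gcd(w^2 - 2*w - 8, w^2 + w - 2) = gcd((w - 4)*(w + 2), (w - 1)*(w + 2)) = w + 2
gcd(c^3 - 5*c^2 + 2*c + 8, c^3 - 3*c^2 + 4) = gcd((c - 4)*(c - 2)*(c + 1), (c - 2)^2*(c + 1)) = c^2 - c - 2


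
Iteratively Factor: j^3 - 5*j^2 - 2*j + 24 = (j + 2)*(j^2 - 7*j + 12) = (j - 3)*(j + 2)*(j - 4)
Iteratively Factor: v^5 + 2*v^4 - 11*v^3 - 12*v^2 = (v + 4)*(v^4 - 2*v^3 - 3*v^2) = v*(v + 4)*(v^3 - 2*v^2 - 3*v) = v*(v - 3)*(v + 4)*(v^2 + v) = v*(v - 3)*(v + 1)*(v + 4)*(v)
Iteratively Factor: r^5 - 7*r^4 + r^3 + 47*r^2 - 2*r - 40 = (r + 1)*(r^4 - 8*r^3 + 9*r^2 + 38*r - 40) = (r - 4)*(r + 1)*(r^3 - 4*r^2 - 7*r + 10) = (r - 4)*(r - 1)*(r + 1)*(r^2 - 3*r - 10) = (r - 5)*(r - 4)*(r - 1)*(r + 1)*(r + 2)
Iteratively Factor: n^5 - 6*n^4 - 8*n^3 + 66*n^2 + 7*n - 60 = (n + 3)*(n^4 - 9*n^3 + 19*n^2 + 9*n - 20) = (n - 5)*(n + 3)*(n^3 - 4*n^2 - n + 4) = (n - 5)*(n - 4)*(n + 3)*(n^2 - 1) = (n - 5)*(n - 4)*(n + 1)*(n + 3)*(n - 1)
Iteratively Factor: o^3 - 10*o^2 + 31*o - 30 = (o - 2)*(o^2 - 8*o + 15) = (o - 3)*(o - 2)*(o - 5)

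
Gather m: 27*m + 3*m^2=3*m^2 + 27*m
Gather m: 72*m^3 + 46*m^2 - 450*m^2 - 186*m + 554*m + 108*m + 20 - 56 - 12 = 72*m^3 - 404*m^2 + 476*m - 48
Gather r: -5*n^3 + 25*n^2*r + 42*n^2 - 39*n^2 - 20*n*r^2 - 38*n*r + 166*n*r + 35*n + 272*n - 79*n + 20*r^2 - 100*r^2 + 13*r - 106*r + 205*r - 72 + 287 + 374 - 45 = -5*n^3 + 3*n^2 + 228*n + r^2*(-20*n - 80) + r*(25*n^2 + 128*n + 112) + 544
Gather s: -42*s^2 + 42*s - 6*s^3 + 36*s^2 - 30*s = -6*s^3 - 6*s^2 + 12*s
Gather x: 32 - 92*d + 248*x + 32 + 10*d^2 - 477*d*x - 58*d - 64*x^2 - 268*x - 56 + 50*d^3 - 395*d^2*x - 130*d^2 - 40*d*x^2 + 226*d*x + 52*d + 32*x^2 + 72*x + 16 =50*d^3 - 120*d^2 - 98*d + x^2*(-40*d - 32) + x*(-395*d^2 - 251*d + 52) + 24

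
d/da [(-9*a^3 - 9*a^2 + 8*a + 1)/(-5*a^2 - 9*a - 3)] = (45*a^4 + 162*a^3 + 202*a^2 + 64*a - 15)/(25*a^4 + 90*a^3 + 111*a^2 + 54*a + 9)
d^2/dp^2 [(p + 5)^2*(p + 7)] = 6*p + 34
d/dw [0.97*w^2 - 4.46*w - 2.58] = 1.94*w - 4.46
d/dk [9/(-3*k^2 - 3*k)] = 3*(2*k + 1)/(k^2*(k + 1)^2)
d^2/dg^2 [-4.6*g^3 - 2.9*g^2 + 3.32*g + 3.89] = -27.6*g - 5.8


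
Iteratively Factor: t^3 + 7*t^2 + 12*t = (t + 4)*(t^2 + 3*t) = t*(t + 4)*(t + 3)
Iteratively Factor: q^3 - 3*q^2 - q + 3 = (q + 1)*(q^2 - 4*q + 3) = (q - 3)*(q + 1)*(q - 1)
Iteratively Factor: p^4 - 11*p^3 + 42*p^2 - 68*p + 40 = (p - 2)*(p^3 - 9*p^2 + 24*p - 20) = (p - 5)*(p - 2)*(p^2 - 4*p + 4) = (p - 5)*(p - 2)^2*(p - 2)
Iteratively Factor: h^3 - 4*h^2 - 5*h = (h - 5)*(h^2 + h) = (h - 5)*(h + 1)*(h)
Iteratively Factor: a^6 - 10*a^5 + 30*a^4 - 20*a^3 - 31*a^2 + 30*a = (a)*(a^5 - 10*a^4 + 30*a^3 - 20*a^2 - 31*a + 30) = a*(a + 1)*(a^4 - 11*a^3 + 41*a^2 - 61*a + 30) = a*(a - 2)*(a + 1)*(a^3 - 9*a^2 + 23*a - 15) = a*(a - 2)*(a - 1)*(a + 1)*(a^2 - 8*a + 15) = a*(a - 5)*(a - 2)*(a - 1)*(a + 1)*(a - 3)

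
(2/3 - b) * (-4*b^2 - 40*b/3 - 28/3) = 4*b^3 + 32*b^2/3 + 4*b/9 - 56/9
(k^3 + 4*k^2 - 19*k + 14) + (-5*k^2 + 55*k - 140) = k^3 - k^2 + 36*k - 126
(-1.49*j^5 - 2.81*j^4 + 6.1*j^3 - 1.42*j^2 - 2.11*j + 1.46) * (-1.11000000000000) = 1.6539*j^5 + 3.1191*j^4 - 6.771*j^3 + 1.5762*j^2 + 2.3421*j - 1.6206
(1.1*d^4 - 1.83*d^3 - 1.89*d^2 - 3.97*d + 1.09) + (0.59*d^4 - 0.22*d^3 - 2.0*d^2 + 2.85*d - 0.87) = 1.69*d^4 - 2.05*d^3 - 3.89*d^2 - 1.12*d + 0.22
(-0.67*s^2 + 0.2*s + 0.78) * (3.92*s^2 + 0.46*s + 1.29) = -2.6264*s^4 + 0.4758*s^3 + 2.2853*s^2 + 0.6168*s + 1.0062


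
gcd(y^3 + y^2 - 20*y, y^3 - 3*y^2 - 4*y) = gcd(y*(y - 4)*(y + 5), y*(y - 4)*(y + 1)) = y^2 - 4*y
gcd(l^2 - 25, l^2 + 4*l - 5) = l + 5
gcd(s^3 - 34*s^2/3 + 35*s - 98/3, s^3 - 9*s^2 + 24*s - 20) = s - 2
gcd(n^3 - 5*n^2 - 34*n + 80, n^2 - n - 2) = n - 2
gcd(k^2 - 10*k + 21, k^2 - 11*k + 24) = k - 3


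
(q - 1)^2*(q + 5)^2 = q^4 + 8*q^3 + 6*q^2 - 40*q + 25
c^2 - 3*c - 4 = (c - 4)*(c + 1)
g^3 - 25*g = g*(g - 5)*(g + 5)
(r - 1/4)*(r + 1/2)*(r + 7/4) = r^3 + 2*r^2 + 5*r/16 - 7/32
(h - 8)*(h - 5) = h^2 - 13*h + 40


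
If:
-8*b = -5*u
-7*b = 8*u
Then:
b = 0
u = 0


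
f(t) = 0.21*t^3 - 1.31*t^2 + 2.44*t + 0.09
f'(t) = 0.63*t^2 - 2.62*t + 2.44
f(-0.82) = -2.91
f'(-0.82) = 5.01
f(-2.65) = -19.48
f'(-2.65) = 13.81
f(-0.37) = -1.00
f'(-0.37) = 3.50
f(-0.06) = -0.06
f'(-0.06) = 2.60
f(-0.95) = -3.59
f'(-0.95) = 5.50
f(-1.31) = -5.83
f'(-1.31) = 6.95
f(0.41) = 0.88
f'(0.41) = 1.47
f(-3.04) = -25.33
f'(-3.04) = 16.23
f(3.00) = 1.29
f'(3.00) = 0.25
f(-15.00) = -1040.01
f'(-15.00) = 183.49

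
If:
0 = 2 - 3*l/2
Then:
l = 4/3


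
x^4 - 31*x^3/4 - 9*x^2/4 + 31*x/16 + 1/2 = (x - 8)*(x - 1/2)*(x + 1/4)*(x + 1/2)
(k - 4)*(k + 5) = k^2 + k - 20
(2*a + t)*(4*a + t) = 8*a^2 + 6*a*t + t^2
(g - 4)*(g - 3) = g^2 - 7*g + 12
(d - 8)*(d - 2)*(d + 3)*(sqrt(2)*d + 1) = sqrt(2)*d^4 - 7*sqrt(2)*d^3 + d^3 - 14*sqrt(2)*d^2 - 7*d^2 - 14*d + 48*sqrt(2)*d + 48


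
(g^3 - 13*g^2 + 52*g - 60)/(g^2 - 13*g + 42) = (g^2 - 7*g + 10)/(g - 7)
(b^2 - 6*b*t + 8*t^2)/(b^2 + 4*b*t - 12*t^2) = (b - 4*t)/(b + 6*t)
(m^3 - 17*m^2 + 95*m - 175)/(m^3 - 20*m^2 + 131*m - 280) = (m - 5)/(m - 8)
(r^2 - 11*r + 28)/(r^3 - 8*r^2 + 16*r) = (r - 7)/(r*(r - 4))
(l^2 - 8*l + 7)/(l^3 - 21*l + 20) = (l - 7)/(l^2 + l - 20)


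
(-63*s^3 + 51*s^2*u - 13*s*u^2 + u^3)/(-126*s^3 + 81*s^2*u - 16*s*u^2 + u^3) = (3*s - u)/(6*s - u)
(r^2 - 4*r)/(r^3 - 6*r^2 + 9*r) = (r - 4)/(r^2 - 6*r + 9)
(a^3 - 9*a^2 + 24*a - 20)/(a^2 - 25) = (a^2 - 4*a + 4)/(a + 5)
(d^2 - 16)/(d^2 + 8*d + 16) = (d - 4)/(d + 4)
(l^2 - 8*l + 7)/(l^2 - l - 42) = (l - 1)/(l + 6)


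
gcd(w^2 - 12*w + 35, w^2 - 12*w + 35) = w^2 - 12*w + 35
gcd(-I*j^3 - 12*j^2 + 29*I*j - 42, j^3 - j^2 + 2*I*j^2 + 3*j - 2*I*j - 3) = 1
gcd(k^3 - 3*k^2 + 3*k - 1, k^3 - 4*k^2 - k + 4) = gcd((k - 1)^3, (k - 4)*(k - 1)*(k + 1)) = k - 1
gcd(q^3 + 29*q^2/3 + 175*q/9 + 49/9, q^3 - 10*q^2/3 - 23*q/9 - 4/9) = q + 1/3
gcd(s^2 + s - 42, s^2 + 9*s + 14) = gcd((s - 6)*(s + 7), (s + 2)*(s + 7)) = s + 7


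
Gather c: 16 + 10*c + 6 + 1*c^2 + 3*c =c^2 + 13*c + 22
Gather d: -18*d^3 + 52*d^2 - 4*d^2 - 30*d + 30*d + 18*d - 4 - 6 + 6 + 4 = -18*d^3 + 48*d^2 + 18*d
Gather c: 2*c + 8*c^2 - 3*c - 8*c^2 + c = 0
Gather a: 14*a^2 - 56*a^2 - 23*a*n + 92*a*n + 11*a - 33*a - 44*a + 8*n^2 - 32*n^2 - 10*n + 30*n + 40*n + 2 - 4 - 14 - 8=-42*a^2 + a*(69*n - 66) - 24*n^2 + 60*n - 24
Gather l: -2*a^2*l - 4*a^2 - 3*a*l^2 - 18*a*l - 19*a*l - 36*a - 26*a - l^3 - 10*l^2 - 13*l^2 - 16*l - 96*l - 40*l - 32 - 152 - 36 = -4*a^2 - 62*a - l^3 + l^2*(-3*a - 23) + l*(-2*a^2 - 37*a - 152) - 220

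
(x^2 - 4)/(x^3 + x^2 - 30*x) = (x^2 - 4)/(x*(x^2 + x - 30))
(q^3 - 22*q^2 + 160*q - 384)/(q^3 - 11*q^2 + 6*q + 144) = (q - 8)/(q + 3)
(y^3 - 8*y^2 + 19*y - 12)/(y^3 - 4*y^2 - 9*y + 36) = (y - 1)/(y + 3)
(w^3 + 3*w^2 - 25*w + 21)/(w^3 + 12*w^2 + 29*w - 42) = (w - 3)/(w + 6)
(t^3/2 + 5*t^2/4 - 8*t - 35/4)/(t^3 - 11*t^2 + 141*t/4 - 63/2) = (t^2 + 6*t + 5)/(2*t^2 - 15*t + 18)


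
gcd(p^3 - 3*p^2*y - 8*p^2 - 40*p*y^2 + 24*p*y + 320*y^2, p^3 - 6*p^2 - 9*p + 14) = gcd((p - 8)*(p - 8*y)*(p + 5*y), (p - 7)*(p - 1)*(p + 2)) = 1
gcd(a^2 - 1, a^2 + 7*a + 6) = a + 1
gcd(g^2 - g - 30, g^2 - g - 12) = 1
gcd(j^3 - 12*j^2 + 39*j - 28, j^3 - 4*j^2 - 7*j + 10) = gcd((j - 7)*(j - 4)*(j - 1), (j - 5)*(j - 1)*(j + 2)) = j - 1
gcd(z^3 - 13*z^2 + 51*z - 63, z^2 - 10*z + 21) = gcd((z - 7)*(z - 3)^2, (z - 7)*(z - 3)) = z^2 - 10*z + 21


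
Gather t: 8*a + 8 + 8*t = 8*a + 8*t + 8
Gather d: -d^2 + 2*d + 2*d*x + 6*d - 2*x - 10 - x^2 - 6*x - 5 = -d^2 + d*(2*x + 8) - x^2 - 8*x - 15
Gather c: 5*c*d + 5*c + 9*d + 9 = c*(5*d + 5) + 9*d + 9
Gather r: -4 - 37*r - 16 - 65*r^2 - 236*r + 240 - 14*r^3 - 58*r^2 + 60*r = -14*r^3 - 123*r^2 - 213*r + 220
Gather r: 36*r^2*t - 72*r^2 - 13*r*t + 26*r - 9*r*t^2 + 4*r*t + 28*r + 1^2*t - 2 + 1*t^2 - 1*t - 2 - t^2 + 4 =r^2*(36*t - 72) + r*(-9*t^2 - 9*t + 54)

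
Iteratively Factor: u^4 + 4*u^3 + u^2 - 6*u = (u - 1)*(u^3 + 5*u^2 + 6*u) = (u - 1)*(u + 2)*(u^2 + 3*u) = u*(u - 1)*(u + 2)*(u + 3)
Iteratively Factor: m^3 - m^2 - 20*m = (m - 5)*(m^2 + 4*m) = (m - 5)*(m + 4)*(m)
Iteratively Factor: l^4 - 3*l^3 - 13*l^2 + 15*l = (l - 1)*(l^3 - 2*l^2 - 15*l) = (l - 5)*(l - 1)*(l^2 + 3*l) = (l - 5)*(l - 1)*(l + 3)*(l)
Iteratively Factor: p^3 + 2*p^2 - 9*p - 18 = (p + 2)*(p^2 - 9) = (p + 2)*(p + 3)*(p - 3)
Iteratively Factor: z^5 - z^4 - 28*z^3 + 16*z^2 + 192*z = (z - 4)*(z^4 + 3*z^3 - 16*z^2 - 48*z) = (z - 4)^2*(z^3 + 7*z^2 + 12*z) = (z - 4)^2*(z + 3)*(z^2 + 4*z) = z*(z - 4)^2*(z + 3)*(z + 4)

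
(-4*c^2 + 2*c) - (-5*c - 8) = -4*c^2 + 7*c + 8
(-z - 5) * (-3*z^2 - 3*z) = 3*z^3 + 18*z^2 + 15*z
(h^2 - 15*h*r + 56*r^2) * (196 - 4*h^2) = -4*h^4 + 60*h^3*r - 224*h^2*r^2 + 196*h^2 - 2940*h*r + 10976*r^2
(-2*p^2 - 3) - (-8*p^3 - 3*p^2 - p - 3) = 8*p^3 + p^2 + p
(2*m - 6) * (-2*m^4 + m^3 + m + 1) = -4*m^5 + 14*m^4 - 6*m^3 + 2*m^2 - 4*m - 6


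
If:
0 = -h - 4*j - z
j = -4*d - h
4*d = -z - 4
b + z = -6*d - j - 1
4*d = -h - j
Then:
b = 7*z/6 + 19/3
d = -z/4 - 1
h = 5*z/3 + 16/3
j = -2*z/3 - 4/3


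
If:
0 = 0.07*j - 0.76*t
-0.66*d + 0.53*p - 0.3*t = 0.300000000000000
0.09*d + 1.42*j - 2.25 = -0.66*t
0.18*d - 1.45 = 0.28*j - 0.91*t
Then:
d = 9.11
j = 0.97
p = 11.96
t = 0.09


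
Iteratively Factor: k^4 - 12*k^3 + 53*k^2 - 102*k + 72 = (k - 2)*(k^3 - 10*k^2 + 33*k - 36) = (k - 3)*(k - 2)*(k^2 - 7*k + 12) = (k - 3)^2*(k - 2)*(k - 4)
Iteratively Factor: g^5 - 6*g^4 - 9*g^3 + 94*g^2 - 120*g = (g + 4)*(g^4 - 10*g^3 + 31*g^2 - 30*g) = g*(g + 4)*(g^3 - 10*g^2 + 31*g - 30) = g*(g - 3)*(g + 4)*(g^2 - 7*g + 10) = g*(g - 3)*(g - 2)*(g + 4)*(g - 5)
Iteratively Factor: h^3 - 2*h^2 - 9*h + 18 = (h + 3)*(h^2 - 5*h + 6) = (h - 2)*(h + 3)*(h - 3)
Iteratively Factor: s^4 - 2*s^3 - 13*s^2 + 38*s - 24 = (s - 3)*(s^3 + s^2 - 10*s + 8) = (s - 3)*(s - 2)*(s^2 + 3*s - 4) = (s - 3)*(s - 2)*(s + 4)*(s - 1)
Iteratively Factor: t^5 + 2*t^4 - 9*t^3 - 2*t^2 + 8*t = (t + 4)*(t^4 - 2*t^3 - t^2 + 2*t) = (t - 1)*(t + 4)*(t^3 - t^2 - 2*t) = (t - 2)*(t - 1)*(t + 4)*(t^2 + t) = t*(t - 2)*(t - 1)*(t + 4)*(t + 1)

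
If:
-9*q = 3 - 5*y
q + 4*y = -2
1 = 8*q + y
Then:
No Solution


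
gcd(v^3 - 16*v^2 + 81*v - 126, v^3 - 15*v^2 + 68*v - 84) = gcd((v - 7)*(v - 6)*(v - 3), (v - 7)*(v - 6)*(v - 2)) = v^2 - 13*v + 42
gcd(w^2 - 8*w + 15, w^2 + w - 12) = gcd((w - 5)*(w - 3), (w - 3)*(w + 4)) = w - 3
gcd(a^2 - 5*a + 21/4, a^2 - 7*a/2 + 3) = a - 3/2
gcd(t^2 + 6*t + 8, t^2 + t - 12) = t + 4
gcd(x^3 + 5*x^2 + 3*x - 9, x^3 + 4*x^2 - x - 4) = x - 1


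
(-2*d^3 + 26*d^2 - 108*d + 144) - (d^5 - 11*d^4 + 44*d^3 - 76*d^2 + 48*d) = -d^5 + 11*d^4 - 46*d^3 + 102*d^2 - 156*d + 144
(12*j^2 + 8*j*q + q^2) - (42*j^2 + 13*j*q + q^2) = -30*j^2 - 5*j*q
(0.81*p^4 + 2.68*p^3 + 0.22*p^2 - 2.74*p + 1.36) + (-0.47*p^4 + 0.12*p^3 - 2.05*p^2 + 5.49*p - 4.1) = 0.34*p^4 + 2.8*p^3 - 1.83*p^2 + 2.75*p - 2.74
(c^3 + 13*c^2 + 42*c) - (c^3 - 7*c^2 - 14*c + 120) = 20*c^2 + 56*c - 120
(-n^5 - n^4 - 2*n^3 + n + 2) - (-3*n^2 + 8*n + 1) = -n^5 - n^4 - 2*n^3 + 3*n^2 - 7*n + 1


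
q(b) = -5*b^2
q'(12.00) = -120.00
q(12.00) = -720.00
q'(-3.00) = 30.00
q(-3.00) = -45.00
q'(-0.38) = 3.80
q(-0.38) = -0.72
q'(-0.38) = 3.80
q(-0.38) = -0.72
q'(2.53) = -25.30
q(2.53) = -32.00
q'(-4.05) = 40.50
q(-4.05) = -82.01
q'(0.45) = -4.50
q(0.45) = -1.01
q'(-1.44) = 14.40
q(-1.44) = -10.37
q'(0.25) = -2.50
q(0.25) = -0.31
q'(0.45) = -4.50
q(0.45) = -1.01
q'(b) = -10*b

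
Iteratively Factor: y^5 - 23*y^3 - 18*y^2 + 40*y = (y + 4)*(y^4 - 4*y^3 - 7*y^2 + 10*y) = (y - 1)*(y + 4)*(y^3 - 3*y^2 - 10*y) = y*(y - 1)*(y + 4)*(y^2 - 3*y - 10) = y*(y - 1)*(y + 2)*(y + 4)*(y - 5)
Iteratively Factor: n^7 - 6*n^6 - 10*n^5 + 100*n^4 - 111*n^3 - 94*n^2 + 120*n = (n + 4)*(n^6 - 10*n^5 + 30*n^4 - 20*n^3 - 31*n^2 + 30*n) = (n + 1)*(n + 4)*(n^5 - 11*n^4 + 41*n^3 - 61*n^2 + 30*n) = (n - 5)*(n + 1)*(n + 4)*(n^4 - 6*n^3 + 11*n^2 - 6*n) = n*(n - 5)*(n + 1)*(n + 4)*(n^3 - 6*n^2 + 11*n - 6) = n*(n - 5)*(n - 3)*(n + 1)*(n + 4)*(n^2 - 3*n + 2) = n*(n - 5)*(n - 3)*(n - 2)*(n + 1)*(n + 4)*(n - 1)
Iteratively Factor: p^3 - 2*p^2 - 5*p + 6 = (p + 2)*(p^2 - 4*p + 3) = (p - 1)*(p + 2)*(p - 3)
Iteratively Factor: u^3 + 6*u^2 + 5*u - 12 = (u + 4)*(u^2 + 2*u - 3) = (u - 1)*(u + 4)*(u + 3)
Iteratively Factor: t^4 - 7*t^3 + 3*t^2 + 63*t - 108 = (t - 3)*(t^3 - 4*t^2 - 9*t + 36) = (t - 4)*(t - 3)*(t^2 - 9) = (t - 4)*(t - 3)*(t + 3)*(t - 3)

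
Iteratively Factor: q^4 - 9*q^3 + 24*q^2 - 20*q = (q - 5)*(q^3 - 4*q^2 + 4*q) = q*(q - 5)*(q^2 - 4*q + 4) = q*(q - 5)*(q - 2)*(q - 2)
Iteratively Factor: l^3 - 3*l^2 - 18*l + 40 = (l - 5)*(l^2 + 2*l - 8) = (l - 5)*(l + 4)*(l - 2)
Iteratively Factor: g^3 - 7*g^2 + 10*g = (g - 2)*(g^2 - 5*g) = (g - 5)*(g - 2)*(g)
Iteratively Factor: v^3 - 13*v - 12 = (v + 1)*(v^2 - v - 12) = (v + 1)*(v + 3)*(v - 4)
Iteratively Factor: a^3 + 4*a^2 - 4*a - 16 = (a + 4)*(a^2 - 4) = (a - 2)*(a + 4)*(a + 2)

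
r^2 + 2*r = r*(r + 2)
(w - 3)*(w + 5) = w^2 + 2*w - 15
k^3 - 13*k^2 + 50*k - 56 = (k - 7)*(k - 4)*(k - 2)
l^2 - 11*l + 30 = (l - 6)*(l - 5)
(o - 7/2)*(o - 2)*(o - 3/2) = o^3 - 7*o^2 + 61*o/4 - 21/2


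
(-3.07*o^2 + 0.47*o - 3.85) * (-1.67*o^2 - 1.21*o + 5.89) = 5.1269*o^4 + 2.9298*o^3 - 12.2215*o^2 + 7.4268*o - 22.6765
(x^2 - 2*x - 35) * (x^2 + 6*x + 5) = x^4 + 4*x^3 - 42*x^2 - 220*x - 175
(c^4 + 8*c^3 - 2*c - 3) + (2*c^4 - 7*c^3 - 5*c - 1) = 3*c^4 + c^3 - 7*c - 4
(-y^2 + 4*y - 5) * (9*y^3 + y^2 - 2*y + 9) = -9*y^5 + 35*y^4 - 39*y^3 - 22*y^2 + 46*y - 45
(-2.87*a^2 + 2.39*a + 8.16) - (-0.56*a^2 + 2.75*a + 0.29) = -2.31*a^2 - 0.36*a + 7.87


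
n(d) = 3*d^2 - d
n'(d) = 6*d - 1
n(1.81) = 8.02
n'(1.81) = 9.86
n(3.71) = 37.58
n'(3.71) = 21.26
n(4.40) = 53.68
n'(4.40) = 25.40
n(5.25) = 77.44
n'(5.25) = 30.50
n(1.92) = 9.14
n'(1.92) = 10.52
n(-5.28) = 88.92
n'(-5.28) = -32.68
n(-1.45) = 7.76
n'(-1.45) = -9.70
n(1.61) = 6.17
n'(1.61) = 8.66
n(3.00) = 24.00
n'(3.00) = 17.00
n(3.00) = 24.00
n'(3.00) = 17.00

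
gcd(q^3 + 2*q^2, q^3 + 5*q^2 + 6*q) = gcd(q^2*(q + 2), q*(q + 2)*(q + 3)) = q^2 + 2*q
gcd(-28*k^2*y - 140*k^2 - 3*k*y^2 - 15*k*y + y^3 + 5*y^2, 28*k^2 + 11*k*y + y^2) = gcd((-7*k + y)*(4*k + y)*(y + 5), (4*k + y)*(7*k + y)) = 4*k + y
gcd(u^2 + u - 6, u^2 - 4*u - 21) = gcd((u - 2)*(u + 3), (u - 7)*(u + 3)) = u + 3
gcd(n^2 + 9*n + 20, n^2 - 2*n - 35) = n + 5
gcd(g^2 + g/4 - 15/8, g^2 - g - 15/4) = g + 3/2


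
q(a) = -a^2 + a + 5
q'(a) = 1 - 2*a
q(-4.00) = -15.00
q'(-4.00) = 9.00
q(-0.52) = 4.21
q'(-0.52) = 2.04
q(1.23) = 4.72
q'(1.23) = -1.46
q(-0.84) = 3.45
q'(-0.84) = 2.68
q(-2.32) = -2.70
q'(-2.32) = 5.64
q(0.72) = 5.20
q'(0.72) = -0.44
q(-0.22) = 4.73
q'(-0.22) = 1.44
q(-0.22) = 4.73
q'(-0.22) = 1.44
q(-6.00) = -37.00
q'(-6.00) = 13.00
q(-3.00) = -7.00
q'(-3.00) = 7.00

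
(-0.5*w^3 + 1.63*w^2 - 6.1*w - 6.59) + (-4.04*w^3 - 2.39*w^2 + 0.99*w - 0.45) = -4.54*w^3 - 0.76*w^2 - 5.11*w - 7.04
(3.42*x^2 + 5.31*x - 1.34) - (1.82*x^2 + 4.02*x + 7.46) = 1.6*x^2 + 1.29*x - 8.8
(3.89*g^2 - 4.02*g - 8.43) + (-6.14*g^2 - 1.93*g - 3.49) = -2.25*g^2 - 5.95*g - 11.92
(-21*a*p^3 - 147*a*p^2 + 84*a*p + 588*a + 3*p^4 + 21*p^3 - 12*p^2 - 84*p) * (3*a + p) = -63*a^2*p^3 - 441*a^2*p^2 + 252*a^2*p + 1764*a^2 - 12*a*p^4 - 84*a*p^3 + 48*a*p^2 + 336*a*p + 3*p^5 + 21*p^4 - 12*p^3 - 84*p^2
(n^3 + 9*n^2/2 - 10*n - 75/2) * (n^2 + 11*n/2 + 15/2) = n^5 + 10*n^4 + 89*n^3/4 - 235*n^2/4 - 1125*n/4 - 1125/4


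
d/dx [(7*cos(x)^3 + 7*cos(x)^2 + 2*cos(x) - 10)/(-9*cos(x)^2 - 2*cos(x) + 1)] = (63*cos(x)^4 + 28*cos(x)^3 - 25*cos(x)^2 + 166*cos(x) + 18)*sin(x)/(-9*sin(x)^2 + 2*cos(x) + 8)^2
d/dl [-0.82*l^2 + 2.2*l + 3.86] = 2.2 - 1.64*l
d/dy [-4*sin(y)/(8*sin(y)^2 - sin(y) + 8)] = -32*cos(y)^3/(8*sin(y)^2 - sin(y) + 8)^2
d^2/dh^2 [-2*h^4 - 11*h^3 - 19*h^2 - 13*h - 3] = -24*h^2 - 66*h - 38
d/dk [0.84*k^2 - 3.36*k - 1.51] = 1.68*k - 3.36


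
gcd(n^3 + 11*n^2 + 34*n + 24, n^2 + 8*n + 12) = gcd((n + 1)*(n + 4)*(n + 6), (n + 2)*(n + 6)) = n + 6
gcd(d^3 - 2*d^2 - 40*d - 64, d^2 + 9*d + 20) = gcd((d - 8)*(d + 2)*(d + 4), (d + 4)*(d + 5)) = d + 4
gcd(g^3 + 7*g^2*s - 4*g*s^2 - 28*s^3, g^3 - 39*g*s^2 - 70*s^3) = g + 2*s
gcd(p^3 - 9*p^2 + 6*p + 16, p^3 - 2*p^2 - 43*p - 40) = p^2 - 7*p - 8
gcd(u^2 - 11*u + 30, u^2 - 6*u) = u - 6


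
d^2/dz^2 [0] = 0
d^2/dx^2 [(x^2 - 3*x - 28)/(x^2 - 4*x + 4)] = 2*(x - 92)/(x^4 - 8*x^3 + 24*x^2 - 32*x + 16)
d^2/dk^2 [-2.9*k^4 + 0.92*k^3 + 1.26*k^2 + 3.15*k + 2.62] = -34.8*k^2 + 5.52*k + 2.52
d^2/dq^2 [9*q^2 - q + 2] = 18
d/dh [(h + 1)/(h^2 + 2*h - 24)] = (h^2 + 2*h - 2*(h + 1)^2 - 24)/(h^2 + 2*h - 24)^2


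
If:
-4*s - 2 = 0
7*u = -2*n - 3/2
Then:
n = -7*u/2 - 3/4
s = -1/2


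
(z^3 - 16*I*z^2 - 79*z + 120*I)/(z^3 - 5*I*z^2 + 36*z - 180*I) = (z^2 - 11*I*z - 24)/(z^2 + 36)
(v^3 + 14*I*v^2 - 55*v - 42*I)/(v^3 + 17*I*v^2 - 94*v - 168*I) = (v + I)/(v + 4*I)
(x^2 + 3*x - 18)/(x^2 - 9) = (x + 6)/(x + 3)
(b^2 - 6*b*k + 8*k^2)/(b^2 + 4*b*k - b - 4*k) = (b^2 - 6*b*k + 8*k^2)/(b^2 + 4*b*k - b - 4*k)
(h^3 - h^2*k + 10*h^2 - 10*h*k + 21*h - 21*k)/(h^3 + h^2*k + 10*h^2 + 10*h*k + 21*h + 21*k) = (h - k)/(h + k)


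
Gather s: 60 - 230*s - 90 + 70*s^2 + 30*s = 70*s^2 - 200*s - 30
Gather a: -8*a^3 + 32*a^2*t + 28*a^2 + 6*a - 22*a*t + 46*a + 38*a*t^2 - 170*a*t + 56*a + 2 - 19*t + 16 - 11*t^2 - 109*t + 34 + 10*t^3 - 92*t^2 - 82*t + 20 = -8*a^3 + a^2*(32*t + 28) + a*(38*t^2 - 192*t + 108) + 10*t^3 - 103*t^2 - 210*t + 72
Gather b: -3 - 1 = -4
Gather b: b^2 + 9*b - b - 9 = b^2 + 8*b - 9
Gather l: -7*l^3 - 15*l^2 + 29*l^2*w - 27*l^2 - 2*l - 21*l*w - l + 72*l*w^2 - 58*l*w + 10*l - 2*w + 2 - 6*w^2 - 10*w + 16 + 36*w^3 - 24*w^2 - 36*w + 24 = -7*l^3 + l^2*(29*w - 42) + l*(72*w^2 - 79*w + 7) + 36*w^3 - 30*w^2 - 48*w + 42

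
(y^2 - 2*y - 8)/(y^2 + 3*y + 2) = (y - 4)/(y + 1)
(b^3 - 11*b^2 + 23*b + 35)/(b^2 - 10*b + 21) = (b^2 - 4*b - 5)/(b - 3)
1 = 1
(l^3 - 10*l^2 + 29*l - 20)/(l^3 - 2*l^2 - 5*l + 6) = (l^2 - 9*l + 20)/(l^2 - l - 6)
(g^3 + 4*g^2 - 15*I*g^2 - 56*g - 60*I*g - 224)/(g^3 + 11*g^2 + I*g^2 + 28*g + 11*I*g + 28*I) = (g^2 - 15*I*g - 56)/(g^2 + g*(7 + I) + 7*I)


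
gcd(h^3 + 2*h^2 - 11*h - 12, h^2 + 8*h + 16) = h + 4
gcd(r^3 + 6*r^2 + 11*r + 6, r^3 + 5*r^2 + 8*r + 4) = r^2 + 3*r + 2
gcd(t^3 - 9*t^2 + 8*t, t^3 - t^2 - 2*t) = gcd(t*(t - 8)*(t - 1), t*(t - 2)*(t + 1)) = t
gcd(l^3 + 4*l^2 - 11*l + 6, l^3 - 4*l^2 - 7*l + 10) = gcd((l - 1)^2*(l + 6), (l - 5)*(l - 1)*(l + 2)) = l - 1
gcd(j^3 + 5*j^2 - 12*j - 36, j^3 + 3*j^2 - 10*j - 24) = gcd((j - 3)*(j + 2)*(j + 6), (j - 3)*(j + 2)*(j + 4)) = j^2 - j - 6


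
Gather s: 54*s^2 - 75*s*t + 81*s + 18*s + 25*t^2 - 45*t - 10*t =54*s^2 + s*(99 - 75*t) + 25*t^2 - 55*t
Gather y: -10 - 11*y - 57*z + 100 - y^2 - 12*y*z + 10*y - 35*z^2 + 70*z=-y^2 + y*(-12*z - 1) - 35*z^2 + 13*z + 90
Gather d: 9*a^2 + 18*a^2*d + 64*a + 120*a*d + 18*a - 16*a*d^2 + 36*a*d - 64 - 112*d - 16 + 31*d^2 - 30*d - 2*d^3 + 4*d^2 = 9*a^2 + 82*a - 2*d^3 + d^2*(35 - 16*a) + d*(18*a^2 + 156*a - 142) - 80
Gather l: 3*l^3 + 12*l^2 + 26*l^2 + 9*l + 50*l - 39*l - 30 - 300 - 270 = 3*l^3 + 38*l^2 + 20*l - 600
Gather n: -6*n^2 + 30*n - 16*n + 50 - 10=-6*n^2 + 14*n + 40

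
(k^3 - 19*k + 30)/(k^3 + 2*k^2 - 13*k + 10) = (k - 3)/(k - 1)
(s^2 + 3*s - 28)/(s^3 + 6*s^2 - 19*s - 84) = 1/(s + 3)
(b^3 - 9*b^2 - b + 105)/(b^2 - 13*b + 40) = (b^2 - 4*b - 21)/(b - 8)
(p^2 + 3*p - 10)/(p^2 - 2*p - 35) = (p - 2)/(p - 7)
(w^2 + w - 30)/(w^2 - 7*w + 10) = (w + 6)/(w - 2)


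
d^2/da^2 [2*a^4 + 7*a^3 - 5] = 6*a*(4*a + 7)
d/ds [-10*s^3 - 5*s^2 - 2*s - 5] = -30*s^2 - 10*s - 2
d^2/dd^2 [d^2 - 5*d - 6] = 2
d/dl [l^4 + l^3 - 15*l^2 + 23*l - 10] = 4*l^3 + 3*l^2 - 30*l + 23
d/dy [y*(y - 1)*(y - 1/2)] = 3*y^2 - 3*y + 1/2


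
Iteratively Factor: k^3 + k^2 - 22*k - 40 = (k + 4)*(k^2 - 3*k - 10) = (k + 2)*(k + 4)*(k - 5)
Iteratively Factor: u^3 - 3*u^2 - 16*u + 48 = (u - 4)*(u^2 + u - 12) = (u - 4)*(u - 3)*(u + 4)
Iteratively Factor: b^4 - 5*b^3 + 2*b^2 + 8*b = (b + 1)*(b^3 - 6*b^2 + 8*b) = b*(b + 1)*(b^2 - 6*b + 8) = b*(b - 2)*(b + 1)*(b - 4)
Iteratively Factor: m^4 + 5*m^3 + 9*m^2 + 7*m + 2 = (m + 2)*(m^3 + 3*m^2 + 3*m + 1) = (m + 1)*(m + 2)*(m^2 + 2*m + 1) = (m + 1)^2*(m + 2)*(m + 1)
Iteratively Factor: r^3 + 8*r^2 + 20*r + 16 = (r + 4)*(r^2 + 4*r + 4) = (r + 2)*(r + 4)*(r + 2)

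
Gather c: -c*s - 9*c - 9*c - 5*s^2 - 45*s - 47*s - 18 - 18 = c*(-s - 18) - 5*s^2 - 92*s - 36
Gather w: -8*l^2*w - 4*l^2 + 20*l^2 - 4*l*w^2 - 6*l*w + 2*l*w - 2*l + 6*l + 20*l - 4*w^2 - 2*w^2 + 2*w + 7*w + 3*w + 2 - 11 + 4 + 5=16*l^2 + 24*l + w^2*(-4*l - 6) + w*(-8*l^2 - 4*l + 12)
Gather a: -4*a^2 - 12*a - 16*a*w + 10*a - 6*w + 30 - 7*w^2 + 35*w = -4*a^2 + a*(-16*w - 2) - 7*w^2 + 29*w + 30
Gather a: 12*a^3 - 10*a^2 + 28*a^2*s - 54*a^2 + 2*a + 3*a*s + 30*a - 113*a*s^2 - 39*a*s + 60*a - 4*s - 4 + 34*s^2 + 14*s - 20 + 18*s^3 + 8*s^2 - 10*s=12*a^3 + a^2*(28*s - 64) + a*(-113*s^2 - 36*s + 92) + 18*s^3 + 42*s^2 - 24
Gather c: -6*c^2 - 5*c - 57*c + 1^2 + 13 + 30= -6*c^2 - 62*c + 44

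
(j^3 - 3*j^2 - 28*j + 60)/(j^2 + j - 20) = (j^2 - 8*j + 12)/(j - 4)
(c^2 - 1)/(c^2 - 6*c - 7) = (c - 1)/(c - 7)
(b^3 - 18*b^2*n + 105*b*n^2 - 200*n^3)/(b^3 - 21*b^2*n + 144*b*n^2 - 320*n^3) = (b - 5*n)/(b - 8*n)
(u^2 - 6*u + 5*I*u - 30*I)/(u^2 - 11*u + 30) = (u + 5*I)/(u - 5)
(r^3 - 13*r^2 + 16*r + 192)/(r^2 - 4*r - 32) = (r^2 - 5*r - 24)/(r + 4)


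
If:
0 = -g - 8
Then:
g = -8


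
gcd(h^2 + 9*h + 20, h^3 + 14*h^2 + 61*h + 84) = h + 4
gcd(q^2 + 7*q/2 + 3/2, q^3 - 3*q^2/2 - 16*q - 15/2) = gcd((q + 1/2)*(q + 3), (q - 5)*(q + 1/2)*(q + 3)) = q^2 + 7*q/2 + 3/2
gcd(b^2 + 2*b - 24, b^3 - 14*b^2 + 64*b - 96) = b - 4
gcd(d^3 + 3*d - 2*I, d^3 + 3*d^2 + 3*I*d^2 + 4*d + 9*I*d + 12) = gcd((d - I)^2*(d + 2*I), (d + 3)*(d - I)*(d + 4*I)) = d - I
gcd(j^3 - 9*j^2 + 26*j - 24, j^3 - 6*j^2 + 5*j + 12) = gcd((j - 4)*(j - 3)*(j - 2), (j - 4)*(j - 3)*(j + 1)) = j^2 - 7*j + 12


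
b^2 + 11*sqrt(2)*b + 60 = (b + 5*sqrt(2))*(b + 6*sqrt(2))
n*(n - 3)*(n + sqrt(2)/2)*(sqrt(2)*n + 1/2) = sqrt(2)*n^4 - 3*sqrt(2)*n^3 + 3*n^3/2 - 9*n^2/2 + sqrt(2)*n^2/4 - 3*sqrt(2)*n/4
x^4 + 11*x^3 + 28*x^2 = x^2*(x + 4)*(x + 7)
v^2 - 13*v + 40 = (v - 8)*(v - 5)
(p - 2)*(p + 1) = p^2 - p - 2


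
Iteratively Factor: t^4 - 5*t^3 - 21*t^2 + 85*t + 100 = (t + 1)*(t^3 - 6*t^2 - 15*t + 100) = (t + 1)*(t + 4)*(t^2 - 10*t + 25) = (t - 5)*(t + 1)*(t + 4)*(t - 5)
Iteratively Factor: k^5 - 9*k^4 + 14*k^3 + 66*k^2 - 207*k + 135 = (k - 3)*(k^4 - 6*k^3 - 4*k^2 + 54*k - 45) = (k - 3)^2*(k^3 - 3*k^2 - 13*k + 15) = (k - 3)^2*(k + 3)*(k^2 - 6*k + 5) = (k - 3)^2*(k - 1)*(k + 3)*(k - 5)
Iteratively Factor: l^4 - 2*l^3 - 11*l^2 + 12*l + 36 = (l - 3)*(l^3 + l^2 - 8*l - 12) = (l - 3)^2*(l^2 + 4*l + 4) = (l - 3)^2*(l + 2)*(l + 2)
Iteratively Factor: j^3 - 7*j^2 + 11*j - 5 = (j - 1)*(j^2 - 6*j + 5) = (j - 1)^2*(j - 5)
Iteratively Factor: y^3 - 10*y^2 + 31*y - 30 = (y - 3)*(y^2 - 7*y + 10) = (y - 3)*(y - 2)*(y - 5)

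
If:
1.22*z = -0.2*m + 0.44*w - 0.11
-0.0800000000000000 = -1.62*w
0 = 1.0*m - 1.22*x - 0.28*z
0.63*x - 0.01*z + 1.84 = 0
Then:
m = -3.42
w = 0.05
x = -2.91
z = 0.49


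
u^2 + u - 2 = (u - 1)*(u + 2)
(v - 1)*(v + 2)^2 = v^3 + 3*v^2 - 4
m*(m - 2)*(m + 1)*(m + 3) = m^4 + 2*m^3 - 5*m^2 - 6*m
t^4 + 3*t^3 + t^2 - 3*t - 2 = (t - 1)*(t + 1)^2*(t + 2)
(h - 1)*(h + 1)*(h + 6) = h^3 + 6*h^2 - h - 6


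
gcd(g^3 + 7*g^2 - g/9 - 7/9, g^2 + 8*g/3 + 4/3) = 1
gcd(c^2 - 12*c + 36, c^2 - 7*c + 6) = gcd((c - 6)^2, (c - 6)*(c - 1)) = c - 6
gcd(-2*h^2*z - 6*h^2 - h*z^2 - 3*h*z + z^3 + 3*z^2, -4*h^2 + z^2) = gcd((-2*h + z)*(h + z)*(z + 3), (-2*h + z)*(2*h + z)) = -2*h + z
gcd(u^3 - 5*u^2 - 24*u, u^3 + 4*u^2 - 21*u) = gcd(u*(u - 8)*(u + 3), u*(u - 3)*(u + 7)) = u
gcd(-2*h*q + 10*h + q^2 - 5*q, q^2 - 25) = q - 5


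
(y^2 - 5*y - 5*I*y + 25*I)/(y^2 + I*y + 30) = (y - 5)/(y + 6*I)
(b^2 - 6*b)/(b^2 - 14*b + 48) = b/(b - 8)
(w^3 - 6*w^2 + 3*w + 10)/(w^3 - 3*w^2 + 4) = (w - 5)/(w - 2)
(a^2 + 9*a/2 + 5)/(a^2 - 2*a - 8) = (a + 5/2)/(a - 4)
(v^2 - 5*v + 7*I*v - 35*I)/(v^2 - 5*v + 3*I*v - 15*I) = (v + 7*I)/(v + 3*I)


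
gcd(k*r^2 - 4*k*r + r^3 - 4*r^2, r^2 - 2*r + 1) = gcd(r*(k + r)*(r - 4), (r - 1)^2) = 1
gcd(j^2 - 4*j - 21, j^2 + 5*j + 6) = j + 3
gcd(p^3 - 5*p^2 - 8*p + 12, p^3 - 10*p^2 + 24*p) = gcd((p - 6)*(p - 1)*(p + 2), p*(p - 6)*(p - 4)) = p - 6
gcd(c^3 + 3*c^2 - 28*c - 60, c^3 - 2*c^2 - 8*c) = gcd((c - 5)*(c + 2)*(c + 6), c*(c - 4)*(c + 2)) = c + 2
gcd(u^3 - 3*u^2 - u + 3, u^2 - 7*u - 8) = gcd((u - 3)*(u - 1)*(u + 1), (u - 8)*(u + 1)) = u + 1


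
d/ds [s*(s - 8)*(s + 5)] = 3*s^2 - 6*s - 40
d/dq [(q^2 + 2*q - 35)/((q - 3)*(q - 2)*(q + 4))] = (-q^4 - 4*q^3 + 93*q^2 - 22*q - 442)/(q^6 - 2*q^5 - 27*q^4 + 76*q^3 + 148*q^2 - 672*q + 576)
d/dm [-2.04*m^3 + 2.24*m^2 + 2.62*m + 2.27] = -6.12*m^2 + 4.48*m + 2.62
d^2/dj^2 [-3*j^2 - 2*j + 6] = -6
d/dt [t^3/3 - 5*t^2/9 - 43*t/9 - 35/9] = t^2 - 10*t/9 - 43/9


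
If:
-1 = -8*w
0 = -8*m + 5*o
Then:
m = 5*o/8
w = 1/8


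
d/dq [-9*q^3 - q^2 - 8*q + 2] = -27*q^2 - 2*q - 8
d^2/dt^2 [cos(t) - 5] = -cos(t)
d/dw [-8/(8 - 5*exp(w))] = -40*exp(w)/(5*exp(w) - 8)^2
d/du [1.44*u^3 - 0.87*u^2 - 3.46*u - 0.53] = 4.32*u^2 - 1.74*u - 3.46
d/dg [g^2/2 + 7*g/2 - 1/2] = g + 7/2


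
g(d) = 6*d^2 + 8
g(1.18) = 16.35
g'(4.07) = 48.84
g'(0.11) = 1.32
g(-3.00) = 62.00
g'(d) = 12*d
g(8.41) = 432.37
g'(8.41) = 100.92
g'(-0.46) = -5.52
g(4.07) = 107.39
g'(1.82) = 21.84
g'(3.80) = 45.60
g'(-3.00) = -36.00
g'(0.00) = 0.00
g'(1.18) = 14.16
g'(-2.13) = -25.56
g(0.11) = 8.07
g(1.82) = 27.87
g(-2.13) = 35.22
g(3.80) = 94.64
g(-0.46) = 9.27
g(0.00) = 8.00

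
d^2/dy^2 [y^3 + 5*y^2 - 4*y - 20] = 6*y + 10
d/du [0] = 0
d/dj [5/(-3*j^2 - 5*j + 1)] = 5*(6*j + 5)/(3*j^2 + 5*j - 1)^2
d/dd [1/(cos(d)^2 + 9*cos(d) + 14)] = (2*cos(d) + 9)*sin(d)/(cos(d)^2 + 9*cos(d) + 14)^2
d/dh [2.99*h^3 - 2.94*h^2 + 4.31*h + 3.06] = 8.97*h^2 - 5.88*h + 4.31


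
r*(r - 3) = r^2 - 3*r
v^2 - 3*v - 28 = (v - 7)*(v + 4)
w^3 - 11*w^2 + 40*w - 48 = (w - 4)^2*(w - 3)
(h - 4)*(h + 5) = h^2 + h - 20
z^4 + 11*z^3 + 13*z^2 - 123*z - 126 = (z - 3)*(z + 1)*(z + 6)*(z + 7)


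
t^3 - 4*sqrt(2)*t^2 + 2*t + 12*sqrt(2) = (t - 3*sqrt(2))*(t - 2*sqrt(2))*(t + sqrt(2))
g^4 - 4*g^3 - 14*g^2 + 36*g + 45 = (g - 5)*(g - 3)*(g + 1)*(g + 3)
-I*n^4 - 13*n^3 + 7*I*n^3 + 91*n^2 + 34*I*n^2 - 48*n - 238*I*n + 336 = (n - 7)*(n - 8*I)*(n - 6*I)*(-I*n + 1)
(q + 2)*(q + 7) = q^2 + 9*q + 14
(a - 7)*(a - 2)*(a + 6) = a^3 - 3*a^2 - 40*a + 84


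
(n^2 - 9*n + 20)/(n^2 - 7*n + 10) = (n - 4)/(n - 2)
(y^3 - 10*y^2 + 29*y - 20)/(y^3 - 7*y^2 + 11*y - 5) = (y - 4)/(y - 1)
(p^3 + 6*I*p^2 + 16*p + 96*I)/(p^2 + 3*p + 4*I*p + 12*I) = (p^2 + 2*I*p + 24)/(p + 3)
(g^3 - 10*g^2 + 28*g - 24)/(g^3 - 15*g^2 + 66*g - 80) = (g^2 - 8*g + 12)/(g^2 - 13*g + 40)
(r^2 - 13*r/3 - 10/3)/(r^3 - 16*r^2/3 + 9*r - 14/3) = (3*r^2 - 13*r - 10)/(3*r^3 - 16*r^2 + 27*r - 14)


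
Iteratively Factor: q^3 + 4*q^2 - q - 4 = (q + 1)*(q^2 + 3*q - 4) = (q + 1)*(q + 4)*(q - 1)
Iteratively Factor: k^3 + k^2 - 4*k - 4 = (k + 2)*(k^2 - k - 2) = (k - 2)*(k + 2)*(k + 1)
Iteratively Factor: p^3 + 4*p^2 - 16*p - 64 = (p + 4)*(p^2 - 16) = (p + 4)^2*(p - 4)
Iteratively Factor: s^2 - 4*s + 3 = (s - 3)*(s - 1)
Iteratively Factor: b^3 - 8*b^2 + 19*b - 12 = (b - 3)*(b^2 - 5*b + 4) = (b - 3)*(b - 1)*(b - 4)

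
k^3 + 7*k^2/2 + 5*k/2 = k*(k + 1)*(k + 5/2)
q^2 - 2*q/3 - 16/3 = (q - 8/3)*(q + 2)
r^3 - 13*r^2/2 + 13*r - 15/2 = (r - 3)*(r - 5/2)*(r - 1)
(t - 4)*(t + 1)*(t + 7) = t^3 + 4*t^2 - 25*t - 28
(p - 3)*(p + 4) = p^2 + p - 12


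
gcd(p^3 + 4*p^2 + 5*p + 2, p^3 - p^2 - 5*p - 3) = p^2 + 2*p + 1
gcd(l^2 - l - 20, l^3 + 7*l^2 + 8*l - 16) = l + 4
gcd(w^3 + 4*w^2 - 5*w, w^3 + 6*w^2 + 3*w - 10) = w^2 + 4*w - 5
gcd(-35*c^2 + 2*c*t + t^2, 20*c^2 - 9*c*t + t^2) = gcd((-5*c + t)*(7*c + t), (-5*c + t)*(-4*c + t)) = -5*c + t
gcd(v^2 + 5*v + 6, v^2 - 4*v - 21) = v + 3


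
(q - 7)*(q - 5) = q^2 - 12*q + 35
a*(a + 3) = a^2 + 3*a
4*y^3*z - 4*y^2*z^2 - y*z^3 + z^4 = z*(-2*y + z)*(-y + z)*(2*y + z)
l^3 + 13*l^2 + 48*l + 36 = (l + 1)*(l + 6)^2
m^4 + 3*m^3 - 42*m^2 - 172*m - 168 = (m - 7)*(m + 2)^2*(m + 6)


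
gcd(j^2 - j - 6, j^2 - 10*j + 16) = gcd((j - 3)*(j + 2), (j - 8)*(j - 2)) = 1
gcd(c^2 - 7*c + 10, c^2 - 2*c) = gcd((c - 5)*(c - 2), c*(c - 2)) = c - 2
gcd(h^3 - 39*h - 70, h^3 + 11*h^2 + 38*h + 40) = h^2 + 7*h + 10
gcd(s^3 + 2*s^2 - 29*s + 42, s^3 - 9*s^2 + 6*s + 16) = s - 2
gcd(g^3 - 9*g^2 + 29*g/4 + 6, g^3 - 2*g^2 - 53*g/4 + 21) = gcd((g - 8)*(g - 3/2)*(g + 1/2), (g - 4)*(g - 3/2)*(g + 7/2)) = g - 3/2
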